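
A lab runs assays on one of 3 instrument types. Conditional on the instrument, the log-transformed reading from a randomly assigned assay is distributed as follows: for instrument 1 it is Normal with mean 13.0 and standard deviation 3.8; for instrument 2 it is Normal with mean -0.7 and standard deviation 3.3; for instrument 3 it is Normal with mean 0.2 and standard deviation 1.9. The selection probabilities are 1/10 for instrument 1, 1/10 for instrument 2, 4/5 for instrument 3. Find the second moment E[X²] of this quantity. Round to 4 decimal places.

For each component E[X²] = Var + (mean)², giving 1: 183.44; 2: 11.38; 3: 3.65.
Overall E[X²] = 0.1·183.44 + 0.1·11.38 + 0.8·3.65 = 22.402.

22.4020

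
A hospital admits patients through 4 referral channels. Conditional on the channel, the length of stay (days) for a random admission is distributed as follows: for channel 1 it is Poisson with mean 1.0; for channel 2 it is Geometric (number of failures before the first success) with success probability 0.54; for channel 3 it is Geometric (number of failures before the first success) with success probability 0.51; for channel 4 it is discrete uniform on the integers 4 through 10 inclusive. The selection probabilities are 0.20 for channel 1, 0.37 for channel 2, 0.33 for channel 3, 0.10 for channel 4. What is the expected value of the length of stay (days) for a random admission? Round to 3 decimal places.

1.532

Component means — 1: 1; 2: 0.851852; 3: 0.960784; 4: 7.
E[X] = 0.2·1 + 0.37·0.851852 + 0.33·0.960784 + 0.1·7 = 1.53224.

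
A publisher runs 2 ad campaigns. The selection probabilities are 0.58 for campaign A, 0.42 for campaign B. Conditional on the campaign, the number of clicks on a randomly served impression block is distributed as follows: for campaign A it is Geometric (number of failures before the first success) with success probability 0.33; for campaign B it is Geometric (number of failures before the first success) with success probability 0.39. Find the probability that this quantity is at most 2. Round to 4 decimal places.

Conditional on each campaign, P(X ≤ 2): A: 0.699237; B: 0.773019.
By total probability, P(X ≤ 2) = 0.58·0.699237 + 0.42·0.773019 = 0.730225.

0.7302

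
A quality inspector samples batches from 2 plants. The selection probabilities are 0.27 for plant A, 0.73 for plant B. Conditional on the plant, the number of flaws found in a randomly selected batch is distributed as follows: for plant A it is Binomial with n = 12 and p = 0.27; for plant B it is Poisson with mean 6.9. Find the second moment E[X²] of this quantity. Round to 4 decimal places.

43.2653

For each component E[X²] = Var + (mean)², giving A: 12.8628; B: 54.51.
Overall E[X²] = 0.27·12.8628 + 0.73·54.51 = 43.2653.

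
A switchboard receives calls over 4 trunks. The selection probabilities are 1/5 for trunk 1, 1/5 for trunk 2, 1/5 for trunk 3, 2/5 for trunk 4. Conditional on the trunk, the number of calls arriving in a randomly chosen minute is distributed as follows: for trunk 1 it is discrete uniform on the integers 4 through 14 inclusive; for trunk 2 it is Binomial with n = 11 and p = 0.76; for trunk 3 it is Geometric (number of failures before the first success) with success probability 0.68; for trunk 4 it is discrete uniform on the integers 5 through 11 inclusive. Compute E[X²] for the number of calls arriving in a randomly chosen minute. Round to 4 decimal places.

59.9619

For each component E[X²] = Var + (mean)², giving 1: 91; 2: 71.896; 3: 0.913495; 4: 68.
Overall E[X²] = 0.2·91 + 0.2·71.896 + 0.2·0.913495 + 0.4·68 = 59.9619.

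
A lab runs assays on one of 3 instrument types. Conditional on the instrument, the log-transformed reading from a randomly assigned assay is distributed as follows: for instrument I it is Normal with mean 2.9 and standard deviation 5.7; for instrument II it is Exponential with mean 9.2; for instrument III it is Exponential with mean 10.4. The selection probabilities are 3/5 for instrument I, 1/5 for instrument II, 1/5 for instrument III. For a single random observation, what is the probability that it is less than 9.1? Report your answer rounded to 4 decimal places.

0.7592

Conditional on each instrument, P(X < 9.1): I: 0.86164; II: 0.6281; III: 0.583138.
By total probability, P(X < 9.1) = 0.6·0.86164 + 0.2·0.6281 + 0.2·0.583138 = 0.759232.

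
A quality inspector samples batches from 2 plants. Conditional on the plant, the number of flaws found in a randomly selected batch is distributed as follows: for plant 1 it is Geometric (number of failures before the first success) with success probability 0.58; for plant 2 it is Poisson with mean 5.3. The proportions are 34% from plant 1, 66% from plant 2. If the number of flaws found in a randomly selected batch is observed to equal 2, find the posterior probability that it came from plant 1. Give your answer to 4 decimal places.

0.4292

Likelihoods P(X=2 | ·): 1: 0.102312; 2: 0.0701069.
Posterior ∝ prior × likelihood. Numerator for 1: 0.34·0.102312 = 0.0347861.
Normalizing constant: 0.34·0.102312 + 0.66·0.0701069 = 0.0810567.
P(1 | observation) = 0.0347861 / 0.0810567 = 0.429158.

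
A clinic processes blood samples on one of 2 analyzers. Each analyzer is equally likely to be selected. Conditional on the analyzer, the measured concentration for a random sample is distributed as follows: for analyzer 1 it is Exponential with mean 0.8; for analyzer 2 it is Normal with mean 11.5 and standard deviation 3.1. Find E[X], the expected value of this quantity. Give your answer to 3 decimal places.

Component means — 1: 0.8; 2: 11.5.
E[X] = 0.5·0.8 + 0.5·11.5 = 6.15.

6.150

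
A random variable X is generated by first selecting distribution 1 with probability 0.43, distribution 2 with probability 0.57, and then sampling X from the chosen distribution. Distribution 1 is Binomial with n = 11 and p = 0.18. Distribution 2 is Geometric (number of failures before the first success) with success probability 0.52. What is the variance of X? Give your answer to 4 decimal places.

Per component, 1: μ=1.98, E[X²]=5.544; 2: μ=0.923077, E[X²]=2.62722.
E[X] = 0.43·1.98 + 0.57·0.923077 = 1.37755.
E[X²] = 0.43·5.544 + 0.57·2.62722 = 3.88143.
Var(X) = E[X²] − (E[X])² = 3.88143 − 1.89765 = 1.98378.

1.9838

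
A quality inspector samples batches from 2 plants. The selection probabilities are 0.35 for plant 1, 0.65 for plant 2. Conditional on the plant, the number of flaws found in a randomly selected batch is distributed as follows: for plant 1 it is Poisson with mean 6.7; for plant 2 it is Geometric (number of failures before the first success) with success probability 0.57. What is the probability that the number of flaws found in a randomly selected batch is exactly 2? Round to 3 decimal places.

Conditional on each plant, P(X = 2): 1: 0.0276278; 2: 0.105393.
By total probability, P(X = 2) = 0.35·0.0276278 + 0.65·0.105393 = 0.0781752.

0.078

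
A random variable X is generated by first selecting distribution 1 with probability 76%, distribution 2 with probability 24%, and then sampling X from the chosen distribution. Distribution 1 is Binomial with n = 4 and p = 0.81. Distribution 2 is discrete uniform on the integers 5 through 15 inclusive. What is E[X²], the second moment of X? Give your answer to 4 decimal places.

For each component E[X²] = Var + (mean)², giving 1: 11.1132; 2: 110.
Overall E[X²] = 0.76·11.1132 + 0.24·110 = 34.846.

34.8460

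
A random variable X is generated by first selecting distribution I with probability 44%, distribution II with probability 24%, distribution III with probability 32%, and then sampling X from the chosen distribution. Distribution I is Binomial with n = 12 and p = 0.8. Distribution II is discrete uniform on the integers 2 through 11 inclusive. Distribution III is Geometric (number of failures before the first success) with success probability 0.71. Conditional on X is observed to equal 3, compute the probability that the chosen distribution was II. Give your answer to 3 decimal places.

0.812

Likelihoods P(X=3 | ·): I: 5.76717e-05; II: 0.1; III: 0.0173162.
Posterior ∝ prior × likelihood. Numerator for II: 0.24·0.1 = 0.024.
Normalizing constant: 0.44·5.76717e-05 + 0.24·0.1 + 0.32·0.0173162 = 0.0295666.
P(II | observation) = 0.024 / 0.0295666 = 0.811728.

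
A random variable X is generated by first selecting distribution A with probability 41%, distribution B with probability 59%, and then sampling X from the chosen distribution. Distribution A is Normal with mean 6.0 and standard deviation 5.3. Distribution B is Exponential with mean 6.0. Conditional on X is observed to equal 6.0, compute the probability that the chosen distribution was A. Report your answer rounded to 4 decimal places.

0.4604

Likelihoods f(6.0 | ·): A: 0.0752721; B: 0.0613132.
Posterior ∝ prior × likelihood. Numerator for A: 0.41·0.0752721 = 0.0308616.
Normalizing constant: 0.41·0.0752721 + 0.59·0.0613132 = 0.0670364.
P(A | observation) = 0.0308616 / 0.0670364 = 0.46037.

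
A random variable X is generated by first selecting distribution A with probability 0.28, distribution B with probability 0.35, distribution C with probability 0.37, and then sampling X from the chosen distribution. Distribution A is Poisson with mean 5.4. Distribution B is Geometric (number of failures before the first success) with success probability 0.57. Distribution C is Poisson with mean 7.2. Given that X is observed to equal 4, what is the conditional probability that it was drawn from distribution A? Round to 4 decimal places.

Likelihoods P(X=4 | ·): A: 0.16002; B: 0.0194872; C: 0.0835985.
Posterior ∝ prior × likelihood. Numerator for A: 0.28·0.16002 = 0.0448055.
Normalizing constant: 0.28·0.16002 + 0.35·0.0194872 + 0.37·0.0835985 = 0.0825575.
P(A | observation) = 0.0448055 / 0.0825575 = 0.542719.

0.5427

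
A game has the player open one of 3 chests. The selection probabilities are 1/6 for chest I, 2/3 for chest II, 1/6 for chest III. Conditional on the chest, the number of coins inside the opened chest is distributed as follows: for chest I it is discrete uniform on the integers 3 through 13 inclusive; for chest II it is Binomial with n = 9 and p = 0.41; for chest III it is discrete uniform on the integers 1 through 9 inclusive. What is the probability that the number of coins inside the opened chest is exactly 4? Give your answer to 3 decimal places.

Conditional on each chest, P(X = 4): I: 0.0909091; II: 0.254546; III: 0.111111.
By total probability, P(X = 4) = 0.166667·0.0909091 + 0.666667·0.254546 + 0.166667·0.111111 = 0.203367.

0.203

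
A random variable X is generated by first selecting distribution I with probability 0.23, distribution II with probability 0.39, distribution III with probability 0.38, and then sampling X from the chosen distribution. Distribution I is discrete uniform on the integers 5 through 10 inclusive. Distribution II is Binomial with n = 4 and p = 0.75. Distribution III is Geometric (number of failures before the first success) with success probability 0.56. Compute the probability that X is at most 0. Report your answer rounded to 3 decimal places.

0.214

Conditional on each component, P(X ≤ 0): I: 0; II: 0.00390625; III: 0.56.
By total probability, P(X ≤ 0) = 0.23·0 + 0.39·0.00390625 + 0.38·0.56 = 0.214323.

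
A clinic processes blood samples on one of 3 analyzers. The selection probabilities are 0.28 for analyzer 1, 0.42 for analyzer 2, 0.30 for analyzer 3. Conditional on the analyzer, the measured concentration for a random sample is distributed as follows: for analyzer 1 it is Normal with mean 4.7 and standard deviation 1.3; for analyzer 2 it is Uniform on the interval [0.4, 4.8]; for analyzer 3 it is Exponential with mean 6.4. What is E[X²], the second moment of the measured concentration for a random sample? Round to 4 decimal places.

34.7512

For each component E[X²] = Var + (mean)², giving 1: 23.78; 2: 8.37333; 3: 81.92.
Overall E[X²] = 0.28·23.78 + 0.42·8.37333 + 0.3·81.92 = 34.7512.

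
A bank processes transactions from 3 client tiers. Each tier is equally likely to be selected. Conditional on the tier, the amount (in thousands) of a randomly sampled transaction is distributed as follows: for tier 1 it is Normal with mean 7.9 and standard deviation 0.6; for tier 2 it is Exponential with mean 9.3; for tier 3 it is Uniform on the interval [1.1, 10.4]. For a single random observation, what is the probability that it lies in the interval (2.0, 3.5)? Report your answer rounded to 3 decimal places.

Conditional on each tier, P(2.0 < X < 3.5): 1: 1.12244e-13; 2: 0.120132; 3: 0.16129.
By total probability, P(2.0 < X < 3.5) = 0.333333·1.12244e-13 + 0.333333·0.120132 + 0.333333·0.16129 = 0.0938074.

0.094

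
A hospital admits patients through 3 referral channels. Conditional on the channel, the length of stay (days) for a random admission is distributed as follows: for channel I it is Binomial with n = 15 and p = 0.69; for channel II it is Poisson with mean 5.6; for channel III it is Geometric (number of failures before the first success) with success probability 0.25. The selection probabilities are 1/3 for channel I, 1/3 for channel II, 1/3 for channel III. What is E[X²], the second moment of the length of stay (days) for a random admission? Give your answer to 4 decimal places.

For each component E[X²] = Var + (mean)², giving I: 110.331; II: 36.96; III: 21.
Overall E[X²] = 0.333333·110.331 + 0.333333·36.96 + 0.333333·21 = 56.097.

56.0970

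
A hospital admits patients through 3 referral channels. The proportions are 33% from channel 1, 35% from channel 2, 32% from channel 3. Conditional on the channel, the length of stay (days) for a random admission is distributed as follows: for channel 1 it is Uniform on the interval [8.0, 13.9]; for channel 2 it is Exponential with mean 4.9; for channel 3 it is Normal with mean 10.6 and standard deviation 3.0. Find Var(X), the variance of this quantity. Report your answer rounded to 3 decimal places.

20.120

Per component, 1: μ=10.95, E[X²]=122.803; 2: μ=4.9, E[X²]=48.02; 3: μ=10.6, E[X²]=121.36.
E[X] = 0.33·10.95 + 0.35·4.9 + 0.32·10.6 = 8.7205.
E[X²] = 0.33·122.803 + 0.35·48.02 + 0.32·121.36 = 96.1673.
Var(X) = E[X²] − (E[X])² = 96.1673 − 76.0471 = 20.1202.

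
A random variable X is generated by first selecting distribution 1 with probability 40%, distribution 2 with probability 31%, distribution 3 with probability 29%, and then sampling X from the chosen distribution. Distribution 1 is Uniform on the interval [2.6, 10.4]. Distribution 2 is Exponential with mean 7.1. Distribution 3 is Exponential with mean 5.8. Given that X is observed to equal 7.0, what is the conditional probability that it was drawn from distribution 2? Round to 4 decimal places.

Likelihoods f(7.0 | ·): 1: 0.128205; 2: 0.0525489; 3: 0.0515731.
Posterior ∝ prior × likelihood. Numerator for 2: 0.31·0.0525489 = 0.0162902.
Normalizing constant: 0.4·0.128205 + 0.31·0.0525489 + 0.29·0.0515731 = 0.0825284.
P(2 | observation) = 0.0162902 / 0.0825284 = 0.197389.

0.1974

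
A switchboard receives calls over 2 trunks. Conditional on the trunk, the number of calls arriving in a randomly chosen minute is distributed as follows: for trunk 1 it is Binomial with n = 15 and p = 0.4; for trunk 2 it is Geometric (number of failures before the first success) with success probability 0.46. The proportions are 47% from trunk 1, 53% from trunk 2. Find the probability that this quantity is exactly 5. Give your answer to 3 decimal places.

0.099

Conditional on each trunk, P(X = 5): 1: 0.185938; 2: 0.0211216.
By total probability, P(X = 5) = 0.47·0.185938 + 0.53·0.0211216 = 0.0985852.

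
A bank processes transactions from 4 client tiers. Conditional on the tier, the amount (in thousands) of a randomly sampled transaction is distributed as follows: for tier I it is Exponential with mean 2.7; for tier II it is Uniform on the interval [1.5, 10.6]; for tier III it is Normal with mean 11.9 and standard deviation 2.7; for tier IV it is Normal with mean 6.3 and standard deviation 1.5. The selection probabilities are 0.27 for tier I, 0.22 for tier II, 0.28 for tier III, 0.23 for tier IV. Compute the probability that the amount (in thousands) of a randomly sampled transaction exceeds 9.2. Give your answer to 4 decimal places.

0.2845

Conditional on each tier, P(X > 9.2): I: 0.033127; II: 0.153846; III: 0.841345; IV: 0.0265976.
By total probability, P(X > 9.2) = 0.27·0.033127 + 0.22·0.153846 + 0.28·0.841345 + 0.23·0.0265976 = 0.284484.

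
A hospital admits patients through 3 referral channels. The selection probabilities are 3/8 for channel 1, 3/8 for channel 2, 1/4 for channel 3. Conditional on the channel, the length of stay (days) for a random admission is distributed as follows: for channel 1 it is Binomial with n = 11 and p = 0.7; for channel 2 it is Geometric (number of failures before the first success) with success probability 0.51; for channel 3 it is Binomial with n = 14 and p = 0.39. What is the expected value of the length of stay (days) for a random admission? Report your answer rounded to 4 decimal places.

4.6128

Component means — 1: 7.7; 2: 0.960784; 3: 5.46.
E[X] = 0.375·7.7 + 0.375·0.960784 + 0.25·5.46 = 4.61279.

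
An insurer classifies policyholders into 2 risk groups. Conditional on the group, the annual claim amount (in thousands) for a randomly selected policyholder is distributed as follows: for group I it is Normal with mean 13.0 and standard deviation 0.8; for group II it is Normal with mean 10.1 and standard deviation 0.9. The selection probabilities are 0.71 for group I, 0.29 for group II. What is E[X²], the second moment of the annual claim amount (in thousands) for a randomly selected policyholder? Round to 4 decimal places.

150.2622

For each component E[X²] = Var + (mean)², giving I: 169.64; II: 102.82.
Overall E[X²] = 0.71·169.64 + 0.29·102.82 = 150.262.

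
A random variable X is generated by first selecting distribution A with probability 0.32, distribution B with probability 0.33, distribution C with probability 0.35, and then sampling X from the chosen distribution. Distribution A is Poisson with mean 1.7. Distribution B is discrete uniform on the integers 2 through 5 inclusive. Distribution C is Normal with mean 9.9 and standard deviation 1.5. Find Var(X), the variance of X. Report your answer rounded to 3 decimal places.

Per component, A: μ=1.7, E[X²]=4.59; B: μ=3.5, E[X²]=13.5; C: μ=9.9, E[X²]=100.26.
E[X] = 0.32·1.7 + 0.33·3.5 + 0.35·9.9 = 5.164.
E[X²] = 0.32·4.59 + 0.33·13.5 + 0.35·100.26 = 41.0148.
Var(X) = E[X²] − (E[X])² = 41.0148 − 26.6669 = 14.3479.

14.348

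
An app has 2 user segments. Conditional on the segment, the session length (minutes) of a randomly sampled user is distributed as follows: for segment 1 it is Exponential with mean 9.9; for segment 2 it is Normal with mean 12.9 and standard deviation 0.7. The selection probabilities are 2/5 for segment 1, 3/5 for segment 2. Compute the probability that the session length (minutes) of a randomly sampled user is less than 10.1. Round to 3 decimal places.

0.256

Conditional on each segment, P(X < 10.1): 1: 0.639478; 2: 3.16712e-05.
By total probability, P(X < 10.1) = 0.4·0.639478 + 0.6·3.16712e-05 = 0.25581.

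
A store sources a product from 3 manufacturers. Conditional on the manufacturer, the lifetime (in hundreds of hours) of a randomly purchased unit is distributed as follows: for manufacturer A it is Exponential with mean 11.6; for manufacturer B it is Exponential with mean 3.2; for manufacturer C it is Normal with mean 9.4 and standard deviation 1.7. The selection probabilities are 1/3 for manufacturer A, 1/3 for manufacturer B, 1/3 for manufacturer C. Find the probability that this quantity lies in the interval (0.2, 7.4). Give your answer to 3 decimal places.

0.472

Conditional on each manufacturer, P(0.2 < X < 7.4): A: 0.454522; B: 0.8404; C: 0.119703.
By total probability, P(0.2 < X < 7.4) = 0.333333·0.454522 + 0.333333·0.8404 + 0.333333·0.119703 = 0.471542.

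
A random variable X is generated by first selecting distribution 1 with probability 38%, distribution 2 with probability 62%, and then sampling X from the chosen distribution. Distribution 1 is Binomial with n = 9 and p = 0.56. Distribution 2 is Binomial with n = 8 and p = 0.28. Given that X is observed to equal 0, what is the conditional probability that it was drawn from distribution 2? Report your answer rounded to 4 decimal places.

Likelihoods P(X=0 | ·): 1: 0.000618122; 2: 0.0722204.
Posterior ∝ prior × likelihood. Numerator for 2: 0.62·0.0722204 = 0.0447767.
Normalizing constant: 0.38·0.000618122 + 0.62·0.0722204 = 0.0450115.
P(2 | observation) = 0.0447767 / 0.0450115 = 0.994782.

0.9948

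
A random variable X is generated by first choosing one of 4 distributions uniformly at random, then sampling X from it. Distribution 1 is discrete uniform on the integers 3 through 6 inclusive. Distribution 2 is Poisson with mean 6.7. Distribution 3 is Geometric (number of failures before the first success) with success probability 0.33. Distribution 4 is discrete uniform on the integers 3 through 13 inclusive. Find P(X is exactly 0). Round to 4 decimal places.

Conditional on each component, P(X = 0): 1: 0; 2: 0.00123091; 3: 0.33; 4: 0.
By total probability, P(X = 0) = 0.25·0 + 0.25·0.00123091 + 0.25·0.33 + 0.25·0 = 0.0828077.

0.0828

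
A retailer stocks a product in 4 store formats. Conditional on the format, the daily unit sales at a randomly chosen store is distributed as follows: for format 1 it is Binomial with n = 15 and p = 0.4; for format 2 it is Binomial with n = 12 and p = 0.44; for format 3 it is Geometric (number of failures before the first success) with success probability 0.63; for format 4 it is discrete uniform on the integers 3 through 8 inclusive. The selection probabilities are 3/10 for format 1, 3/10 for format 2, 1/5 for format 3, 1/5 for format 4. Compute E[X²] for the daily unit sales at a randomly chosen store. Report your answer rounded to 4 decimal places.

For each component E[X²] = Var + (mean)², giving 1: 39.6; 2: 30.8352; 3: 1.27715; 4: 33.1667.
Overall E[X²] = 0.3·39.6 + 0.3·30.8352 + 0.2·1.27715 + 0.2·33.1667 = 28.0193.

28.0193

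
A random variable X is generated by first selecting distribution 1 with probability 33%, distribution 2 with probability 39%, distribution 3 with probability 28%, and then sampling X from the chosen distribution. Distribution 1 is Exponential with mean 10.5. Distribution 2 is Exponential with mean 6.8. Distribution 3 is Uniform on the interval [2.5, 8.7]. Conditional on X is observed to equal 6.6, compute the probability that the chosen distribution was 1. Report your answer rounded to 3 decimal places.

Likelihoods f(6.6 | ·): 1: 0.0507955; 2: 0.0557147; 3: 0.16129.
Posterior ∝ prior × likelihood. Numerator for 1: 0.33·0.0507955 = 0.0167625.
Normalizing constant: 0.33·0.0507955 + 0.39·0.0557147 + 0.28·0.16129 = 0.0836526.
P(1 | observation) = 0.0167625 / 0.0836526 = 0.200383.

0.200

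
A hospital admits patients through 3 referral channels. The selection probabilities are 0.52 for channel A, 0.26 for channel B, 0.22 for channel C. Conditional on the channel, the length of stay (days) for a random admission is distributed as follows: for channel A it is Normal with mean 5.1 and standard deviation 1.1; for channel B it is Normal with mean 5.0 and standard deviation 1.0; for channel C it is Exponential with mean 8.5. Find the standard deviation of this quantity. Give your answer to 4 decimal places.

Per component, A: μ=5.1, E[X²]=27.22; B: μ=5, E[X²]=26; C: μ=8.5, E[X²]=144.5.
E[X] = 0.52·5.1 + 0.26·5 + 0.22·8.5 = 5.822.
E[X²] = 0.52·27.22 + 0.26·26 + 0.22·144.5 = 52.7044.
Var(X) = E[X²] − (E[X])² = 52.7044 − 33.8957 = 18.8087.
SD(X) = √18.8087 = 4.3369.

4.3369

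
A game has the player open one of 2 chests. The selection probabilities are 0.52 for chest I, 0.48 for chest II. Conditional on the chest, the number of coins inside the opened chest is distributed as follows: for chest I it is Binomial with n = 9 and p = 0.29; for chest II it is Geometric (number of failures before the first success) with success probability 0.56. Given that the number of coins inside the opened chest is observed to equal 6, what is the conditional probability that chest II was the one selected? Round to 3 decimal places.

0.173

Likelihoods P(X=6 | ·): I: 0.0178831; II: 0.00406354.
Posterior ∝ prior × likelihood. Numerator for II: 0.48·0.00406354 = 0.0019505.
Normalizing constant: 0.52·0.0178831 + 0.48·0.00406354 = 0.0112497.
P(II | observation) = 0.0019505 / 0.0112497 = 0.173382.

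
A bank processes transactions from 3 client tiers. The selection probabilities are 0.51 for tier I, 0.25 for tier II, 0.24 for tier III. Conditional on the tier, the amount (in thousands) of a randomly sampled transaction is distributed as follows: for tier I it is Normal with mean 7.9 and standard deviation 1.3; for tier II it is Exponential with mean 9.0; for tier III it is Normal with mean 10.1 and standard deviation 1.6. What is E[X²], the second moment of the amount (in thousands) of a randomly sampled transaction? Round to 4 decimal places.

98.2878

For each component E[X²] = Var + (mean)², giving I: 64.1; II: 162; III: 104.57.
Overall E[X²] = 0.51·64.1 + 0.25·162 + 0.24·104.57 = 98.2878.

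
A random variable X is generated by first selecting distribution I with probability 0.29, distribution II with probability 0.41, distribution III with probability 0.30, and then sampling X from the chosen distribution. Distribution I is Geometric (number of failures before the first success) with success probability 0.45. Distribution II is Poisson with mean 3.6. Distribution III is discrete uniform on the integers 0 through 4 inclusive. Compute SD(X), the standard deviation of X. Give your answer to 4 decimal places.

Per component, I: μ=1.22222, E[X²]=4.20988; II: μ=3.6, E[X²]=16.56; III: μ=2, E[X²]=6.
E[X] = 0.29·1.22222 + 0.41·3.6 + 0.3·2 = 2.43044.
E[X²] = 0.29·4.20988 + 0.41·16.56 + 0.3·6 = 9.81046.
Var(X) = E[X²] − (E[X])² = 9.81046 − 5.90706 = 3.9034.
SD(X) = √3.9034 = 1.9757.

1.9757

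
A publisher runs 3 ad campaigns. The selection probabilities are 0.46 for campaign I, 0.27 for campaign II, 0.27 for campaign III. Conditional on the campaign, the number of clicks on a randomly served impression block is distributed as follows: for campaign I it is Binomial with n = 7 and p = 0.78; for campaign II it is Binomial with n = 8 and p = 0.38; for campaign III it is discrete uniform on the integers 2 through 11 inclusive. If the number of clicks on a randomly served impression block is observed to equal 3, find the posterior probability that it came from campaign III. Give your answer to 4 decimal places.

Likelihoods P(X=3 | ·): I: 0.0389083; II: 0.281512; III: 0.1.
Posterior ∝ prior × likelihood. Numerator for III: 0.27·0.1 = 0.027.
Normalizing constant: 0.46·0.0389083 + 0.27·0.281512 + 0.27·0.1 = 0.120906.
P(III | observation) = 0.027 / 0.120906 = 0.223314.

0.2233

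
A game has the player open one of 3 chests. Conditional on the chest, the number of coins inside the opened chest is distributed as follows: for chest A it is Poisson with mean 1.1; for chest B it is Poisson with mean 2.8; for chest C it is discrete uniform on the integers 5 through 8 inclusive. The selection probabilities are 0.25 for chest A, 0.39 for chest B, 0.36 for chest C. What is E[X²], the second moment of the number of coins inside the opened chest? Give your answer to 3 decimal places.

20.387

For each component E[X²] = Var + (mean)², giving A: 2.31; B: 10.64; C: 43.5.
Overall E[X²] = 0.25·2.31 + 0.39·10.64 + 0.36·43.5 = 20.3871.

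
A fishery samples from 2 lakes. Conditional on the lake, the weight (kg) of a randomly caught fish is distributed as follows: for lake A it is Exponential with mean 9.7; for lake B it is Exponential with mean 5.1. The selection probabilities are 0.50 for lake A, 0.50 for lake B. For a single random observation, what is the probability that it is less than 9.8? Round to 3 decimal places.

0.745

Conditional on each lake, P(X < 9.8): A: 0.635894; B: 0.853623.
By total probability, P(X < 9.8) = 0.5·0.635894 + 0.5·0.853623 = 0.744758.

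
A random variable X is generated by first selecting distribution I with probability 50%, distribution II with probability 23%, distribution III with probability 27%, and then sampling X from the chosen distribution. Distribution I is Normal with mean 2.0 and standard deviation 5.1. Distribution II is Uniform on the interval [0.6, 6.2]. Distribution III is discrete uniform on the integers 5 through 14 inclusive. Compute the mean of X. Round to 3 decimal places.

Component means — I: 2; II: 3.4; III: 9.5.
E[X] = 0.5·2 + 0.23·3.4 + 0.27·9.5 = 4.347.

4.347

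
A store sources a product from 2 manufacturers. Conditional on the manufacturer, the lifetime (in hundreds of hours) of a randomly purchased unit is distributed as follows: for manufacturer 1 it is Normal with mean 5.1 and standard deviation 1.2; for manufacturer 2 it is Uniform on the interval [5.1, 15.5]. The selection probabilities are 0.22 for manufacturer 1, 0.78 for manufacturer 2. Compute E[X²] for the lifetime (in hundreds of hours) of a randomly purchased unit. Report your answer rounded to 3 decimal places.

95.820

For each component E[X²] = Var + (mean)², giving 1: 27.45; 2: 115.103.
Overall E[X²] = 0.22·27.45 + 0.78·115.103 = 95.8196.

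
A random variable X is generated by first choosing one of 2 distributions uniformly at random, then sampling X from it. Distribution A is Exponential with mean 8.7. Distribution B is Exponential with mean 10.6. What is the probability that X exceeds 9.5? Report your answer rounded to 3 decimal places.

0.372

Conditional on each component, P(X > 9.5): A: 0.33556; B: 0.408107.
By total probability, P(X > 9.5) = 0.5·0.33556 + 0.5·0.408107 = 0.371833.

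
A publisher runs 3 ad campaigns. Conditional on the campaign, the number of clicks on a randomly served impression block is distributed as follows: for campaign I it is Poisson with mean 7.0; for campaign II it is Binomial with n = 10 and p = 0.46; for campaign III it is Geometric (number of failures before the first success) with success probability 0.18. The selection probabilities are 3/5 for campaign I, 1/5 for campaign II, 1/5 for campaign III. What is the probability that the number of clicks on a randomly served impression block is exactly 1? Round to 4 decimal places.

Conditional on each campaign, P(X = 1): I: 0.00638317; II: 0.0179598; III: 0.1476.
By total probability, P(X = 1) = 0.6·0.00638317 + 0.2·0.0179598 + 0.2·0.1476 = 0.0369419.

0.0369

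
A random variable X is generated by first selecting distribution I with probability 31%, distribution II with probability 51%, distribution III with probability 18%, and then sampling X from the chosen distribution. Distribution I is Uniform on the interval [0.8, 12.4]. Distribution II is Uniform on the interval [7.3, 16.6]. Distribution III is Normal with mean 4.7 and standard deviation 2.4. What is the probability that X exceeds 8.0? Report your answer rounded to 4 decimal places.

Conditional on each component, P(X > 8.0): I: 0.37931; II: 0.924731; III: 0.0845657.
By total probability, P(X > 8.0) = 0.31·0.37931 + 0.51·0.924731 + 0.18·0.0845657 = 0.604421.

0.6044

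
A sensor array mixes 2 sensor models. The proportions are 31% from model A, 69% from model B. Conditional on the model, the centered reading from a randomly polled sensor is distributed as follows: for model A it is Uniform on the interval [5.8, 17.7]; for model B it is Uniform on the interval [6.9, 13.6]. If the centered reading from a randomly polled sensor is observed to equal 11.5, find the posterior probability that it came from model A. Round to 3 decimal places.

0.202

Likelihoods f(11.5 | ·): A: 0.0840336; B: 0.149254.
Posterior ∝ prior × likelihood. Numerator for A: 0.31·0.0840336 = 0.0260504.
Normalizing constant: 0.31·0.0840336 + 0.69·0.149254 = 0.129035.
P(A | observation) = 0.0260504 / 0.129035 = 0.201886.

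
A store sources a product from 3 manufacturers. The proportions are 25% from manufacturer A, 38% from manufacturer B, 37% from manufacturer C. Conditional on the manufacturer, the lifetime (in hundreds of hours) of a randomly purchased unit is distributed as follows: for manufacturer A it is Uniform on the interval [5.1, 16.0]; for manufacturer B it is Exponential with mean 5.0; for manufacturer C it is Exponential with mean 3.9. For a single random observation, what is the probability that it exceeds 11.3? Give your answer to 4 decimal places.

Conditional on each manufacturer, P(X > 11.3): A: 0.431193; B: 0.10435; C: 0.0551645.
By total probability, P(X > 11.3) = 0.25·0.431193 + 0.38·0.10435 + 0.37·0.0551645 = 0.167862.

0.1679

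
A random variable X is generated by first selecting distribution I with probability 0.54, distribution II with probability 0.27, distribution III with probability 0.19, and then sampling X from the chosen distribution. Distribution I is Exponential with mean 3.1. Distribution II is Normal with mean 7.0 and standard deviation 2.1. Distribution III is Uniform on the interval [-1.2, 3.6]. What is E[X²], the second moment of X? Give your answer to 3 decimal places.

For each component E[X²] = Var + (mean)², giving I: 19.22; II: 53.41; III: 3.36.
Overall E[X²] = 0.54·19.22 + 0.27·53.41 + 0.19·3.36 = 25.4379.

25.438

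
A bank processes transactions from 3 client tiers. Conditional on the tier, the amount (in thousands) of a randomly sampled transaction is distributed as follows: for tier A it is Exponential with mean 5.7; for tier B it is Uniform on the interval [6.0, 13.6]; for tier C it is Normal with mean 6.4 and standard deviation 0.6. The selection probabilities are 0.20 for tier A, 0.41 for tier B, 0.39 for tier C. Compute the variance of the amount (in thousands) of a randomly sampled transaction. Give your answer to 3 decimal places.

11.877

Per component, A: μ=5.7, E[X²]=64.98; B: μ=9.8, E[X²]=100.853; C: μ=6.4, E[X²]=41.32.
E[X] = 0.2·5.7 + 0.41·9.8 + 0.39·6.4 = 7.654.
E[X²] = 0.2·64.98 + 0.41·100.853 + 0.39·41.32 = 70.4607.
Var(X) = E[X²] − (E[X])² = 70.4607 − 58.5837 = 11.877.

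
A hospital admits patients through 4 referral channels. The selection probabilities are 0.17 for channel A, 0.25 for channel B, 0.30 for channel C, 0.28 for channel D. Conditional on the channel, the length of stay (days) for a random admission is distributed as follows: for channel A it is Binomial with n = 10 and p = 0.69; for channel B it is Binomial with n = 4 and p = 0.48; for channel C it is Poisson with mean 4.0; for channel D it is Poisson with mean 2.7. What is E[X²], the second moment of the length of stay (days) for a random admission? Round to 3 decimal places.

For each component E[X²] = Var + (mean)², giving A: 49.749; B: 4.6848; C: 20; D: 9.99.
Overall E[X²] = 0.17·49.749 + 0.25·4.6848 + 0.3·20 + 0.28·9.99 = 18.4257.

18.426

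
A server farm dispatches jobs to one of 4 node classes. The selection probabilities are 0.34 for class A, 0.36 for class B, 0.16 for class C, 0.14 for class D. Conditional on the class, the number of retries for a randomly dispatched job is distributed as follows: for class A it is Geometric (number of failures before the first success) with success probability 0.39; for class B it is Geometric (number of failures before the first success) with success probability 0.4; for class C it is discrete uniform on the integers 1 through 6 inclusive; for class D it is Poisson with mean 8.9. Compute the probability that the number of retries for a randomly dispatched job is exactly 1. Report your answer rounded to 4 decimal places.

0.1941

Conditional on each class, P(X = 1): A: 0.2379; B: 0.24; C: 0.166667; D: 0.00121386.
By total probability, P(X = 1) = 0.34·0.2379 + 0.36·0.24 + 0.16·0.166667 + 0.14·0.00121386 = 0.194123.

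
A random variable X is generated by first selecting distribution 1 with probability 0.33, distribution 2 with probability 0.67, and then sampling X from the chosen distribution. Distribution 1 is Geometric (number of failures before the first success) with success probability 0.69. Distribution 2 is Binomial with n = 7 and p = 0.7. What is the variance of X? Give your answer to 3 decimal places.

Per component, 1: μ=0.449275, E[X²]=0.852972; 2: μ=4.9, E[X²]=25.48.
E[X] = 0.33·0.449275 + 0.67·4.9 = 3.43126.
E[X²] = 0.33·0.852972 + 0.67·25.48 = 17.3531.
Var(X) = E[X²] − (E[X])² = 17.3531 − 11.7736 = 5.57953.

5.580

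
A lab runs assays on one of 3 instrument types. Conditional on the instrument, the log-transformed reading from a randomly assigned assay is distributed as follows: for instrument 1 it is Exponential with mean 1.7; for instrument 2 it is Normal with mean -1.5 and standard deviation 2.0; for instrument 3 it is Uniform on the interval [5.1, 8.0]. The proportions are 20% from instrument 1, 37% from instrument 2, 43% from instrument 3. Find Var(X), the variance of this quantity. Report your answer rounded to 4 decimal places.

15.4501

Per component, 1: μ=1.7, E[X²]=5.78; 2: μ=-1.5, E[X²]=6.25; 3: μ=6.55, E[X²]=43.6033.
E[X] = 0.2·1.7 + 0.37·-1.5 + 0.43·6.55 = 2.6015.
E[X²] = 0.2·5.78 + 0.37·6.25 + 0.43·43.6033 = 22.2179.
Var(X) = E[X²] − (E[X])² = 22.2179 − 6.7678 = 15.4501.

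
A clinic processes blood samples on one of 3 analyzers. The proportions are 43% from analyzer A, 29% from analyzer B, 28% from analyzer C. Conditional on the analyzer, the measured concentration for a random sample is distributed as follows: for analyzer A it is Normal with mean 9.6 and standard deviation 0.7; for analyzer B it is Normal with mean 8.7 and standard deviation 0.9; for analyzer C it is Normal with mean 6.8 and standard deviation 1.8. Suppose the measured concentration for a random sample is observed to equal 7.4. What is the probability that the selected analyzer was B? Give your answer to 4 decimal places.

0.4283

Likelihoods f(7.4 | ·): A: 0.00408253; B: 0.156173; C: 0.209657.
Posterior ∝ prior × likelihood. Numerator for B: 0.29·0.156173 = 0.0452903.
Normalizing constant: 0.43·0.00408253 + 0.29·0.156173 + 0.28·0.209657 = 0.10575.
P(B | observation) = 0.0452903 / 0.10575 = 0.428278.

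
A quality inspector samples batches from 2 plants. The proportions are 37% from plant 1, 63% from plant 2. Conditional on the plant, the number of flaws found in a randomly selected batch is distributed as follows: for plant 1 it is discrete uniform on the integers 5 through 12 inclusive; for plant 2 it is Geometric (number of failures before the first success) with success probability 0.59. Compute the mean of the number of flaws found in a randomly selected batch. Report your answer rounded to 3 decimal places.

Component means — 1: 8.5; 2: 0.694915.
E[X] = 0.37·8.5 + 0.63·0.694915 = 3.5828.

3.583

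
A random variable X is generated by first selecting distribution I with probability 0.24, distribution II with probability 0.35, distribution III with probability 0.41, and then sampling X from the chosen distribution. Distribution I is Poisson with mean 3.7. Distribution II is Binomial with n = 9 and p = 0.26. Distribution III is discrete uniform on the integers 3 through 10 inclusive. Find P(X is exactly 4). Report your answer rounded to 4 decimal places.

0.1423

Conditional on each component, P(X = 4): I: 0.193066; II: 0.127768; III: 0.125.
By total probability, P(X = 4) = 0.24·0.193066 + 0.35·0.127768 + 0.41·0.125 = 0.142305.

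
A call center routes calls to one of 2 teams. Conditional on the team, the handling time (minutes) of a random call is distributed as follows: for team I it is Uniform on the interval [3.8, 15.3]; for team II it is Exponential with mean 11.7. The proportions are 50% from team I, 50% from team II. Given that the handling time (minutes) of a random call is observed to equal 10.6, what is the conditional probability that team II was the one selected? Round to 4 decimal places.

0.2843

Likelihoods f(10.6 | ·): I: 0.0869565; II: 0.0345423.
Posterior ∝ prior × likelihood. Numerator for II: 0.5·0.0345423 = 0.0172711.
Normalizing constant: 0.5·0.0869565 + 0.5·0.0345423 = 0.0607494.
P(II | observation) = 0.0172711 / 0.0607494 = 0.284301.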